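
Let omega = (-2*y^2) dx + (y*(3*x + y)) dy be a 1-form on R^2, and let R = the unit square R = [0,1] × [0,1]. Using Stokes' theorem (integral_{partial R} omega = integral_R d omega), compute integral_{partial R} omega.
integral_(partial R) omega = 7/2

Stokes: integral_partial_R omega = integral_R d omega with d omega = (∂Q/∂x - ∂P/∂y) dx ∧ dy.
  ∂Q/∂x = 3*y
  ∂P/∂y = -4*y
  integrand = ∂Q/∂x - ∂P/∂y = 7*y.
Integrating over R: integral_0^1 integral_0^1 (7*y) dx dy = 7/2.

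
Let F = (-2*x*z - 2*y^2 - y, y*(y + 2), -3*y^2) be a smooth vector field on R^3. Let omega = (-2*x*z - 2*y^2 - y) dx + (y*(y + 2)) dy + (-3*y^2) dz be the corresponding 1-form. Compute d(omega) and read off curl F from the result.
d(omega) = (-6*y) dy ∧ dz + (-2*x) dz ∧ dx + (4*y + 1) dx ∧ dy; curl F = (-6*y, -2*x, 4*y + 1)

d omega = sum_{i<j} (∂f_j/∂x_i - ∂f_i/∂x_j) dx_i ∧ dx_j. Under the identification (dy ∧ dz, dz ∧ dx, dx ∧ dy) ↔ (e_x, e_y, e_z), the coefficients are exactly the components of curl F. Compute:
  ∂R/∂y - ∂Q/∂z = (-6*y) - (0) = -6*y
  ∂P/∂z - ∂R/∂x = (-2*x) - (0) = -2*x
  ∂Q/∂x - ∂P/∂y = (0) - (-4*y - 1) = 4*y + 1.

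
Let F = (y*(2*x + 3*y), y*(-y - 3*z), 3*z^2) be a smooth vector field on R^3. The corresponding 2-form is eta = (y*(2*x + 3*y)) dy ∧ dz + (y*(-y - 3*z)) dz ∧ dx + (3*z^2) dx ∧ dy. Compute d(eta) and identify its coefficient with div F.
d(eta) = (3*z) dx ∧ dy ∧ dz; div F = 3*z

For a 2-form in R^3 of the form above, applying d gives a 3-form with coefficient ∂P/∂x + ∂Q/∂y + ∂R/∂z:
  ∂P/∂x = 2*y
  ∂Q/∂y = -2*y - 3*z
  ∂R/∂z = 6*z
Sum = 3*z, which is exactly div F.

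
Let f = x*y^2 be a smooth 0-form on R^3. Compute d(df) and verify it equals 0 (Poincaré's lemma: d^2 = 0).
d(df) = 0

Step 1: df = sum_i (∂f/∂x_i) dx_i = (y^2) dx + (2*x*y) dy + (0) dz.
Step 2: Apply d again. Using the 1-form formula, the coefficient of dx ∧ dy in d(df) is ∂^2 f/∂x ∂y - ∂^2 f/∂y ∂x = (2*y) - (2*y) = 0 (equality of mixed partials for smooth f).
Similarly for dx ∧ dz and dy ∧ dz — all coefficients vanish. So d(df) = 0.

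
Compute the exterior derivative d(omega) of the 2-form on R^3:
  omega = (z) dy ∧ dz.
d(omega) = 0

For a 2-form omega = sum_{i<j} g_{ij} dx_i ∧ dx_j, the exterior derivative is
  d(omega) = sum_{i<j} d(g_{ij}) ∧ dx_i ∧ dx_j = sum_{i<j, k} (∂g_{ij}/∂x_k) dx_k ∧ dx_i ∧ dx_j.
Expand each term, using dx_k ∧ dx_i ∧ dx_j = sgn(permutation) dx_{(a)} ∧ dx_{(b)} ∧ dx_{(c)} with (a < b < c) sorted:

Collecting like 3-forms: d(omega) = 0.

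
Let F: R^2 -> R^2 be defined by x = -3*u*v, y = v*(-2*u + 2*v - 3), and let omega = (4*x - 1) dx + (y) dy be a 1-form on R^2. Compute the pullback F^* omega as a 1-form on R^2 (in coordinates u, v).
F^* omega = (v*(40*u*v - 4*v^2 + 6*v + 3)) du + (40*u^2*v - 12*u*v^2 + 12*u*v + 3*u + 8*v^3 - 18*v^2 + 9*v) dv

Using F^*(f dg) = (f ∘ F) d(g ∘ F), substitute each coordinate x_i by F_i(u, v) in f_i, and replace dx_i by d F_i = (∂F_i/∂u) du + (∂F_i/∂v) dv.
  For the x component: f_1(F) = -12*u*v - 1; d F_1 = (-3*v) du + (-3*u) dv
  For the y component: f_2(F) = v*(-2*u + 2*v - 3); d F_2 = (-2*v) du + (-2*u + 4*v - 3) dv
Combining and collecting du, dv coefficients:
  coeff of du: v*(40*u*v - 4*v^2 + 6*v + 3)
  coeff of dv: 40*u^2*v - 12*u*v^2 + 12*u*v + 3*u + 8*v^3 - 18*v^2 + 9*v
F^* omega = (v*(40*u*v - 4*v^2 + 6*v + 3)) du + (40*u^2*v - 12*u*v^2 + 12*u*v + 3*u + 8*v^3 - 18*v^2 + 9*v) dv.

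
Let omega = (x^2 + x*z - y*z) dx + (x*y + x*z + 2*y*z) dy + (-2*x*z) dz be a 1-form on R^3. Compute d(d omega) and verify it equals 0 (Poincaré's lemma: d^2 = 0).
d(d omega) = 0

Step 1: d omega = sum_{i<j} (∂f_j/∂x_i - ∂f_i/∂x_j) dx_i ∧ dx_j:
  coeff of dx ∧ dy: y + 2*z
  coeff of dx ∧ dz: -x + y - 2*z
  coeff of dy ∧ dz: -x - 2*y
Step 2: Apply d again to each 2-form coefficient. The only possible 3-form in R^3 is dx ∧ dy ∧ dz, with coefficient
  ∂(coeff of dy∧dz)/∂x - ∂(coeff of dx∧dz)/∂y + ∂(coeff of dx∧dy)/∂z
  = ∂/∂x (-x - 2*y) - ∂/∂y (-x + y - 2*z) + ∂/∂z (y + 2*z).
Each of these terms simplifies to sums of mixed partials that cancel in pairs. The result is 0 (by equality of mixed partials for smooth functions — Schwarz / Clairaut).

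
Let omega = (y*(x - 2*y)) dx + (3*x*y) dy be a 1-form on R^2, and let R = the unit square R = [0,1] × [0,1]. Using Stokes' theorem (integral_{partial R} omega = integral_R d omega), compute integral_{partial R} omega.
integral_(partial R) omega = 3

Stokes: integral_partial_R omega = integral_R d omega with d omega = (∂Q/∂x - ∂P/∂y) dx ∧ dy.
  ∂Q/∂x = 3*y
  ∂P/∂y = x - 4*y
  integrand = ∂Q/∂x - ∂P/∂y = -x + 7*y.
Integrating over R: integral_0^1 integral_0^1 (-x + 7*y) dx dy = 3.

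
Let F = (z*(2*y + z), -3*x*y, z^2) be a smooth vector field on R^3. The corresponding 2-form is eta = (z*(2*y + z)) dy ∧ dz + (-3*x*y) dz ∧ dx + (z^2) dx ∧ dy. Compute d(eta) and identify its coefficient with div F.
d(eta) = (-3*x + 2*z) dx ∧ dy ∧ dz; div F = -3*x + 2*z

For a 2-form in R^3 of the form above, applying d gives a 3-form with coefficient ∂P/∂x + ∂Q/∂y + ∂R/∂z:
  ∂P/∂x = 0
  ∂Q/∂y = -3*x
  ∂R/∂z = 2*z
Sum = -3*x + 2*z, which is exactly div F.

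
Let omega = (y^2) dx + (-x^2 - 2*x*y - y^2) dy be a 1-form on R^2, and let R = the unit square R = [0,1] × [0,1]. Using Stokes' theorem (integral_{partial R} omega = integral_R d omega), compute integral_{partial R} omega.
integral_(partial R) omega = -3

Stokes: integral_partial_R omega = integral_R d omega with d omega = (∂Q/∂x - ∂P/∂y) dx ∧ dy.
  ∂Q/∂x = -2*x - 2*y
  ∂P/∂y = 2*y
  integrand = ∂Q/∂x - ∂P/∂y = -2*x - 4*y.
Integrating over R: integral_0^1 integral_0^1 (-2*x - 4*y) dx dy = -3.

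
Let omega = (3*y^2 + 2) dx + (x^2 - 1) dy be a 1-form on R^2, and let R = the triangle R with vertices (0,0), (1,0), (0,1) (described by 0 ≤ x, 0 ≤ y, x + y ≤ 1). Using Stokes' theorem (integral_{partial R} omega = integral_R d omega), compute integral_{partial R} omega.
integral_(partial R) omega = -2/3

Stokes: integral_partial_R omega = integral_R d omega with d omega = (∂Q/∂x - ∂P/∂y) dx ∧ dy.
  ∂Q/∂x = 2*x
  ∂P/∂y = 6*y
  integrand = ∂Q/∂x - ∂P/∂y = 2*x - 6*y.
Integrating over R: integral_0^1 integral_0^{1-x} (2*x - 6*y) dy dx = -2/3.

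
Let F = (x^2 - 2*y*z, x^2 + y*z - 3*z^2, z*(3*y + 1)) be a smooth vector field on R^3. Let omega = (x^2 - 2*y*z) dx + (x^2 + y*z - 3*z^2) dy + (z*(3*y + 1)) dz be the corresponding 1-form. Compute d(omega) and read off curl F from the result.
d(omega) = (-y + 9*z) dy ∧ dz + (-2*y) dz ∧ dx + (2*x + 2*z) dx ∧ dy; curl F = (-y + 9*z, -2*y, 2*x + 2*z)

d omega = sum_{i<j} (∂f_j/∂x_i - ∂f_i/∂x_j) dx_i ∧ dx_j. Under the identification (dy ∧ dz, dz ∧ dx, dx ∧ dy) ↔ (e_x, e_y, e_z), the coefficients are exactly the components of curl F. Compute:
  ∂R/∂y - ∂Q/∂z = (3*z) - (y - 6*z) = -y + 9*z
  ∂P/∂z - ∂R/∂x = (-2*y) - (0) = -2*y
  ∂Q/∂x - ∂P/∂y = (2*x) - (-2*z) = 2*x + 2*z.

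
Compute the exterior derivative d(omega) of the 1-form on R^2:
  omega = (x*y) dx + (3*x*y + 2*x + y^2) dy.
d(omega) = (-x + 3*y + 2) dx ∧ dy

For a 1-form omega = sum_i f_i dx_i, the exterior derivative is
  d(omega) = sum_{i < j} (∂f_j/∂x_i - ∂f_i/∂x_j) dx_i ∧ dx_j.
  coefficient of dx ∧ dy: ∂f_2/∂x - ∂f_1/∂y = ∂(3*x*y + 2*x + y^2)/∂x - ∂(x*y)/∂y = -x + 3*y + 2
Assembling: d(omega) = (-x + 3*y + 2) dx ∧ dy.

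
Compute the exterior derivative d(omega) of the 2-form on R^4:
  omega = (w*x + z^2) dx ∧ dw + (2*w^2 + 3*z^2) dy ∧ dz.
d(omega) = (-2*z) dx ∧ dz ∧ dw + (4*w) dy ∧ dz ∧ dw

For a 2-form omega = sum_{i<j} g_{ij} dx_i ∧ dx_j, the exterior derivative is
  d(omega) = sum_{i<j} d(g_{ij}) ∧ dx_i ∧ dx_j = sum_{i<j, k} (∂g_{ij}/∂x_k) dx_k ∧ dx_i ∧ dx_j.
Expand each term, using dx_k ∧ dx_i ∧ dx_j = sgn(permutation) dx_{(a)} ∧ dx_{(b)} ∧ dx_{(c)} with (a < b < c) sorted:
  d(w*x + z^2) includes (∂/∂z)(w*x + z^2) dz = (2*z) dz, which multiplied by dx ∧ dw gives (-2*z) dx ∧ dz ∧ dw
  d(2*w^2 + 3*z^2) includes (∂/∂w)(2*w^2 + 3*z^2) dw = (4*w) dw, which multiplied by dy ∧ dz gives (4*w) dy ∧ dz ∧ dw
Collecting like 3-forms: d(omega) = (-2*z) dx ∧ dz ∧ dw + (4*w) dy ∧ dz ∧ dw.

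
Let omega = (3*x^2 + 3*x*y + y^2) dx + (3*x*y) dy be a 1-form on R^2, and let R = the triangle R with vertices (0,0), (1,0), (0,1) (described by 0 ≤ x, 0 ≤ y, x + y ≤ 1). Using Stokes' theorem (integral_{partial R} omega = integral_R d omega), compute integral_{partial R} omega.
integral_(partial R) omega = -1/3

Stokes: integral_partial_R omega = integral_R d omega with d omega = (∂Q/∂x - ∂P/∂y) dx ∧ dy.
  ∂Q/∂x = 3*y
  ∂P/∂y = 3*x + 2*y
  integrand = ∂Q/∂x - ∂P/∂y = -3*x + y.
Integrating over R: integral_0^1 integral_0^{1-x} (-3*x + y) dy dx = -1/3.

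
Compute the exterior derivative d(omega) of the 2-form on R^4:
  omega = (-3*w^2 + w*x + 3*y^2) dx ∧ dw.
d(omega) = (-6*y) dx ∧ dy ∧ dw

For a 2-form omega = sum_{i<j} g_{ij} dx_i ∧ dx_j, the exterior derivative is
  d(omega) = sum_{i<j} d(g_{ij}) ∧ dx_i ∧ dx_j = sum_{i<j, k} (∂g_{ij}/∂x_k) dx_k ∧ dx_i ∧ dx_j.
Expand each term, using dx_k ∧ dx_i ∧ dx_j = sgn(permutation) dx_{(a)} ∧ dx_{(b)} ∧ dx_{(c)} with (a < b < c) sorted:
  d(-3*w^2 + w*x + 3*y^2) includes (∂/∂y)(-3*w^2 + w*x + 3*y^2) dy = (6*y) dy, which multiplied by dx ∧ dw gives (-6*y) dx ∧ dy ∧ dw
Collecting like 3-forms: d(omega) = (-6*y) dx ∧ dy ∧ dw.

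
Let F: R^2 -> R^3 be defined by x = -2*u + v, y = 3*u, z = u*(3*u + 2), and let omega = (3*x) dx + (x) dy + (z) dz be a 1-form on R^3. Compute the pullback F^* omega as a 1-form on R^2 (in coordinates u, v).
F^* omega = (18*u^3 + 18*u^2 + 10*u - 3*v) du + (-6*u + 3*v) dv

Using F^*(f dg) = (f ∘ F) d(g ∘ F), substitute each coordinate x_i by F_i(u, v) in f_i, and replace dx_i by d F_i = (∂F_i/∂u) du + (∂F_i/∂v) dv.
  For the x component: f_1(F) = -6*u + 3*v; d F_1 = (-2) du + (1) dv
  For the y component: f_2(F) = -2*u + v; d F_2 = (3) du + (0) dv
  For the z component: f_3(F) = u*(3*u + 2); d F_3 = (6*u + 2) du + (0) dv
Combining and collecting du, dv coefficients:
  coeff of du: 18*u^3 + 18*u^2 + 10*u - 3*v
  coeff of dv: -6*u + 3*v
F^* omega = (18*u^3 + 18*u^2 + 10*u - 3*v) du + (-6*u + 3*v) dv.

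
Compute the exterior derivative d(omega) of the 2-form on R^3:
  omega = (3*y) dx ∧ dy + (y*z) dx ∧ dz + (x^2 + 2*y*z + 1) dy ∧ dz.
d(omega) = (2*x - z) dx ∧ dy ∧ dz

For a 2-form omega = sum_{i<j} g_{ij} dx_i ∧ dx_j, the exterior derivative is
  d(omega) = sum_{i<j} d(g_{ij}) ∧ dx_i ∧ dx_j = sum_{i<j, k} (∂g_{ij}/∂x_k) dx_k ∧ dx_i ∧ dx_j.
Expand each term, using dx_k ∧ dx_i ∧ dx_j = sgn(permutation) dx_{(a)} ∧ dx_{(b)} ∧ dx_{(c)} with (a < b < c) sorted:
  d(y*z) includes (∂/∂y)(y*z) dy = (z) dy, which multiplied by dx ∧ dz gives (-z) dx ∧ dy ∧ dz
  d(x^2 + 2*y*z + 1) includes (∂/∂x)(x^2 + 2*y*z + 1) dx = (2*x) dx, which multiplied by dy ∧ dz gives (2*x) dx ∧ dy ∧ dz
Collecting like 3-forms: d(omega) = (2*x - z) dx ∧ dy ∧ dz.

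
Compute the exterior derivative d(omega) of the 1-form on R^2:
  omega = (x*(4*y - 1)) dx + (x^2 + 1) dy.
d(omega) = (-2*x) dx ∧ dy

For a 1-form omega = sum_i f_i dx_i, the exterior derivative is
  d(omega) = sum_{i < j} (∂f_j/∂x_i - ∂f_i/∂x_j) dx_i ∧ dx_j.
  coefficient of dx ∧ dy: ∂f_2/∂x - ∂f_1/∂y = ∂(x^2 + 1)/∂x - ∂(x*(4*y - 1))/∂y = -2*x
Assembling: d(omega) = (-2*x) dx ∧ dy.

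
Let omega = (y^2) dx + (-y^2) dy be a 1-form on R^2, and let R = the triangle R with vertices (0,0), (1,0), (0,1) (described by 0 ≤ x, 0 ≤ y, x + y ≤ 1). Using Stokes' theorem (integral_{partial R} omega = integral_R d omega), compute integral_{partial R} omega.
integral_(partial R) omega = -1/3

Stokes: integral_partial_R omega = integral_R d omega with d omega = (∂Q/∂x - ∂P/∂y) dx ∧ dy.
  ∂Q/∂x = 0
  ∂P/∂y = 2*y
  integrand = ∂Q/∂x - ∂P/∂y = -2*y.
Integrating over R: integral_0^1 integral_0^{1-x} (-2*y) dy dx = -1/3.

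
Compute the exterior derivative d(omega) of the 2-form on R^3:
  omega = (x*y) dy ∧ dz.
d(omega) = (y) dx ∧ dy ∧ dz

For a 2-form omega = sum_{i<j} g_{ij} dx_i ∧ dx_j, the exterior derivative is
  d(omega) = sum_{i<j} d(g_{ij}) ∧ dx_i ∧ dx_j = sum_{i<j, k} (∂g_{ij}/∂x_k) dx_k ∧ dx_i ∧ dx_j.
Expand each term, using dx_k ∧ dx_i ∧ dx_j = sgn(permutation) dx_{(a)} ∧ dx_{(b)} ∧ dx_{(c)} with (a < b < c) sorted:
  d(x*y) includes (∂/∂x)(x*y) dx = (y) dx, which multiplied by dy ∧ dz gives (y) dx ∧ dy ∧ dz
Collecting like 3-forms: d(omega) = (y) dx ∧ dy ∧ dz.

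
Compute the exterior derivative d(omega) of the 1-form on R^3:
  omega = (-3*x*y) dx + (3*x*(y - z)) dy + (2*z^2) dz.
d(omega) = (3*x + 3*y - 3*z) dx ∧ dy + (3*x) dy ∧ dz

For a 1-form omega = sum_i f_i dx_i, the exterior derivative is
  d(omega) = sum_{i < j} (∂f_j/∂x_i - ∂f_i/∂x_j) dx_i ∧ dx_j.
  coefficient of dx ∧ dy: ∂f_2/∂x - ∂f_1/∂y = ∂(3*x*(y - z))/∂x - ∂(-3*x*y)/∂y = 3*x + 3*y - 3*z
  coefficient of dy ∧ dz: ∂f_3/∂y - ∂f_2/∂z = ∂(2*z^2)/∂y - ∂(3*x*(y - z))/∂z = 3*x
Assembling: d(omega) = (3*x + 3*y - 3*z) dx ∧ dy + (3*x) dy ∧ dz.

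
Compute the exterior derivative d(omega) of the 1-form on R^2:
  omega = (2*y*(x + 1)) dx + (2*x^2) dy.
d(omega) = (2*x - 2) dx ∧ dy

For a 1-form omega = sum_i f_i dx_i, the exterior derivative is
  d(omega) = sum_{i < j} (∂f_j/∂x_i - ∂f_i/∂x_j) dx_i ∧ dx_j.
  coefficient of dx ∧ dy: ∂f_2/∂x - ∂f_1/∂y = ∂(2*x^2)/∂x - ∂(2*y*(x + 1))/∂y = 2*x - 2
Assembling: d(omega) = (2*x - 2) dx ∧ dy.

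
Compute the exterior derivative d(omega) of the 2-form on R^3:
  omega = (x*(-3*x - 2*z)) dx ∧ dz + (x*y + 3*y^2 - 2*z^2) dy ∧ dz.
d(omega) = (y) dx ∧ dy ∧ dz

For a 2-form omega = sum_{i<j} g_{ij} dx_i ∧ dx_j, the exterior derivative is
  d(omega) = sum_{i<j} d(g_{ij}) ∧ dx_i ∧ dx_j = sum_{i<j, k} (∂g_{ij}/∂x_k) dx_k ∧ dx_i ∧ dx_j.
Expand each term, using dx_k ∧ dx_i ∧ dx_j = sgn(permutation) dx_{(a)} ∧ dx_{(b)} ∧ dx_{(c)} with (a < b < c) sorted:
  d(x*y + 3*y^2 - 2*z^2) includes (∂/∂x)(x*y + 3*y^2 - 2*z^2) dx = (y) dx, which multiplied by dy ∧ dz gives (y) dx ∧ dy ∧ dz
Collecting like 3-forms: d(omega) = (y) dx ∧ dy ∧ dz.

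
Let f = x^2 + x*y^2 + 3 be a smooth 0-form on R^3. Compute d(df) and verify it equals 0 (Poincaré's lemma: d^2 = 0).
d(df) = 0

Step 1: df = sum_i (∂f/∂x_i) dx_i = (2*x + y^2) dx + (2*x*y) dy + (0) dz.
Step 2: Apply d again. Using the 1-form formula, the coefficient of dx ∧ dy in d(df) is ∂^2 f/∂x ∂y - ∂^2 f/∂y ∂x = (2*y) - (2*y) = 0 (equality of mixed partials for smooth f).
Similarly for dx ∧ dz and dy ∧ dz — all coefficients vanish. So d(df) = 0.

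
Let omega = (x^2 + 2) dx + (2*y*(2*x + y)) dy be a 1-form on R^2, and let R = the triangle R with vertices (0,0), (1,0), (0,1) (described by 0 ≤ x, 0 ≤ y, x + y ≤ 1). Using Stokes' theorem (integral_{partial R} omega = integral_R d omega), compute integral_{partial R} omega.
integral_(partial R) omega = 2/3

Stokes: integral_partial_R omega = integral_R d omega with d omega = (∂Q/∂x - ∂P/∂y) dx ∧ dy.
  ∂Q/∂x = 4*y
  ∂P/∂y = 0
  integrand = ∂Q/∂x - ∂P/∂y = 4*y.
Integrating over R: integral_0^1 integral_0^{1-x} (4*y) dy dx = 2/3.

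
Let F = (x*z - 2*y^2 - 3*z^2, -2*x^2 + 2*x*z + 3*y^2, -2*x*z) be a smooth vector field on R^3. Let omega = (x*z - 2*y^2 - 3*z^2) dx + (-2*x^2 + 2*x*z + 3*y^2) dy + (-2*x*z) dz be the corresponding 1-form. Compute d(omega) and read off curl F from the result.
d(omega) = (-2*x) dy ∧ dz + (x - 4*z) dz ∧ dx + (-4*x + 4*y + 2*z) dx ∧ dy; curl F = (-2*x, x - 4*z, -4*x + 4*y + 2*z)

d omega = sum_{i<j} (∂f_j/∂x_i - ∂f_i/∂x_j) dx_i ∧ dx_j. Under the identification (dy ∧ dz, dz ∧ dx, dx ∧ dy) ↔ (e_x, e_y, e_z), the coefficients are exactly the components of curl F. Compute:
  ∂R/∂y - ∂Q/∂z = (0) - (2*x) = -2*x
  ∂P/∂z - ∂R/∂x = (x - 6*z) - (-2*z) = x - 4*z
  ∂Q/∂x - ∂P/∂y = (-4*x + 2*z) - (-4*y) = -4*x + 4*y + 2*z.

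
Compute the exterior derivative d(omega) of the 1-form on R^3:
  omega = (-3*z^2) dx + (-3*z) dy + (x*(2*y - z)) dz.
d(omega) = (2*y + 5*z) dx ∧ dz + (2*x + 3) dy ∧ dz

For a 1-form omega = sum_i f_i dx_i, the exterior derivative is
  d(omega) = sum_{i < j} (∂f_j/∂x_i - ∂f_i/∂x_j) dx_i ∧ dx_j.
  coefficient of dx ∧ dz: ∂f_3/∂x - ∂f_1/∂z = ∂(x*(2*y - z))/∂x - ∂(-3*z^2)/∂z = 2*y + 5*z
  coefficient of dy ∧ dz: ∂f_3/∂y - ∂f_2/∂z = ∂(x*(2*y - z))/∂y - ∂(-3*z)/∂z = 2*x + 3
Assembling: d(omega) = (2*y + 5*z) dx ∧ dz + (2*x + 3) dy ∧ dz.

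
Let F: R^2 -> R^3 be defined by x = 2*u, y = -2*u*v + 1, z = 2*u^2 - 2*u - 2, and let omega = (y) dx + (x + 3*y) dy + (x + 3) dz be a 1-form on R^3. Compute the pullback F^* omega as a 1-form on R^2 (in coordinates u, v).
F^* omega = (8*u^2 + 12*u*v^2 - 8*u*v + 8*u - 6*v - 4) du + (2*u*(6*u*v - 2*u - 3)) dv

Using F^*(f dg) = (f ∘ F) d(g ∘ F), substitute each coordinate x_i by F_i(u, v) in f_i, and replace dx_i by d F_i = (∂F_i/∂u) du + (∂F_i/∂v) dv.
  For the x component: f_1(F) = -2*u*v + 1; d F_1 = (2) du + (0) dv
  For the y component: f_2(F) = -6*u*v + 2*u + 3; d F_2 = (-2*v) du + (-2*u) dv
  For the z component: f_3(F) = 2*u + 3; d F_3 = (4*u - 2) du + (0) dv
Combining and collecting du, dv coefficients:
  coeff of du: 8*u^2 + 12*u*v^2 - 8*u*v + 8*u - 6*v - 4
  coeff of dv: 2*u*(6*u*v - 2*u - 3)
F^* omega = (8*u^2 + 12*u*v^2 - 8*u*v + 8*u - 6*v - 4) du + (2*u*(6*u*v - 2*u - 3)) dv.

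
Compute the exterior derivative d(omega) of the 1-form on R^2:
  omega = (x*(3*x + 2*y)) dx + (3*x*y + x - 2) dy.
d(omega) = (-2*x + 3*y + 1) dx ∧ dy

For a 1-form omega = sum_i f_i dx_i, the exterior derivative is
  d(omega) = sum_{i < j} (∂f_j/∂x_i - ∂f_i/∂x_j) dx_i ∧ dx_j.
  coefficient of dx ∧ dy: ∂f_2/∂x - ∂f_1/∂y = ∂(3*x*y + x - 2)/∂x - ∂(x*(3*x + 2*y))/∂y = -2*x + 3*y + 1
Assembling: d(omega) = (-2*x + 3*y + 1) dx ∧ dy.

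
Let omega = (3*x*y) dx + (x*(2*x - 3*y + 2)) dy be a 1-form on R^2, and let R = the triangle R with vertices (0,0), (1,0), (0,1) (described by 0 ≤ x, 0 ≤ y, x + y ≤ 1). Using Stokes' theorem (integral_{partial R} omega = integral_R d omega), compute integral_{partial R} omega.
integral_(partial R) omega = 2/3

Stokes: integral_partial_R omega = integral_R d omega with d omega = (∂Q/∂x - ∂P/∂y) dx ∧ dy.
  ∂Q/∂x = 4*x - 3*y + 2
  ∂P/∂y = 3*x
  integrand = ∂Q/∂x - ∂P/∂y = x - 3*y + 2.
Integrating over R: integral_0^1 integral_0^{1-x} (x - 3*y + 2) dy dx = 2/3.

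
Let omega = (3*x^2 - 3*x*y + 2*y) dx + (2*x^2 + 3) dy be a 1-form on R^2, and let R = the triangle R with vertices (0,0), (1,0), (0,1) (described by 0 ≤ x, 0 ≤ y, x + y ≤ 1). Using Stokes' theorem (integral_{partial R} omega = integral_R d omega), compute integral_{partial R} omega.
integral_(partial R) omega = 1/6

Stokes: integral_partial_R omega = integral_R d omega with d omega = (∂Q/∂x - ∂P/∂y) dx ∧ dy.
  ∂Q/∂x = 4*x
  ∂P/∂y = 2 - 3*x
  integrand = ∂Q/∂x - ∂P/∂y = 7*x - 2.
Integrating over R: integral_0^1 integral_0^{1-x} (7*x - 2) dy dx = 1/6.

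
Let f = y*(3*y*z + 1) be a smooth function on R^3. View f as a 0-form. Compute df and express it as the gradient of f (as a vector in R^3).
df = (0) dx + (6*y*z + 1) dy + (3*y^2) dz; grad f = (0, 6*y*z + 1, 3*y^2)

For a 0-form f, d f = (∂f/∂x) dx + (∂f/∂y) dy + (∂f/∂z) dz. The components of the vector representation are exactly the entries of grad f in Cartesian coordinates:
  ∂f/∂x = 0
  ∂f/∂y = 6*y*z + 1
  ∂f/∂z = 3*y^2.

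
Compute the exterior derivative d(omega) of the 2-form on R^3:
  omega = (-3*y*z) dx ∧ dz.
d(omega) = (3*z) dx ∧ dy ∧ dz

For a 2-form omega = sum_{i<j} g_{ij} dx_i ∧ dx_j, the exterior derivative is
  d(omega) = sum_{i<j} d(g_{ij}) ∧ dx_i ∧ dx_j = sum_{i<j, k} (∂g_{ij}/∂x_k) dx_k ∧ dx_i ∧ dx_j.
Expand each term, using dx_k ∧ dx_i ∧ dx_j = sgn(permutation) dx_{(a)} ∧ dx_{(b)} ∧ dx_{(c)} with (a < b < c) sorted:
  d(-3*y*z) includes (∂/∂y)(-3*y*z) dy = (-3*z) dy, which multiplied by dx ∧ dz gives (3*z) dx ∧ dy ∧ dz
Collecting like 3-forms: d(omega) = (3*z) dx ∧ dy ∧ dz.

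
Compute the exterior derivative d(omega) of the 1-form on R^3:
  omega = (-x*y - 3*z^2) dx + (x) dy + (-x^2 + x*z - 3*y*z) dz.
d(omega) = (x + 1) dx ∧ dy + (-2*x + 7*z) dx ∧ dz + (-3*z) dy ∧ dz

For a 1-form omega = sum_i f_i dx_i, the exterior derivative is
  d(omega) = sum_{i < j} (∂f_j/∂x_i - ∂f_i/∂x_j) dx_i ∧ dx_j.
  coefficient of dx ∧ dy: ∂f_2/∂x - ∂f_1/∂y = ∂(x)/∂x - ∂(-x*y - 3*z^2)/∂y = x + 1
  coefficient of dx ∧ dz: ∂f_3/∂x - ∂f_1/∂z = ∂(-x^2 + x*z - 3*y*z)/∂x - ∂(-x*y - 3*z^2)/∂z = -2*x + 7*z
  coefficient of dy ∧ dz: ∂f_3/∂y - ∂f_2/∂z = ∂(-x^2 + x*z - 3*y*z)/∂y - ∂(x)/∂z = -3*z
Assembling: d(omega) = (x + 1) dx ∧ dy + (-2*x + 7*z) dx ∧ dz + (-3*z) dy ∧ dz.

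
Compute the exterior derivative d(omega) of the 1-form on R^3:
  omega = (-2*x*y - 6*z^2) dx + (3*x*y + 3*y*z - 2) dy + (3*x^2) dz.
d(omega) = (2*x + 3*y) dx ∧ dy + (6*x + 12*z) dx ∧ dz + (-3*y) dy ∧ dz

For a 1-form omega = sum_i f_i dx_i, the exterior derivative is
  d(omega) = sum_{i < j} (∂f_j/∂x_i - ∂f_i/∂x_j) dx_i ∧ dx_j.
  coefficient of dx ∧ dy: ∂f_2/∂x - ∂f_1/∂y = ∂(3*x*y + 3*y*z - 2)/∂x - ∂(-2*x*y - 6*z^2)/∂y = 2*x + 3*y
  coefficient of dx ∧ dz: ∂f_3/∂x - ∂f_1/∂z = ∂(3*x^2)/∂x - ∂(-2*x*y - 6*z^2)/∂z = 6*x + 12*z
  coefficient of dy ∧ dz: ∂f_3/∂y - ∂f_2/∂z = ∂(3*x^2)/∂y - ∂(3*x*y + 3*y*z - 2)/∂z = -3*y
Assembling: d(omega) = (2*x + 3*y) dx ∧ dy + (6*x + 12*z) dx ∧ dz + (-3*y) dy ∧ dz.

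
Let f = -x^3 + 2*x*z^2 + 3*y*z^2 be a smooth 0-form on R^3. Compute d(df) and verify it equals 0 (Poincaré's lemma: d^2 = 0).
d(df) = 0

Step 1: df = sum_i (∂f/∂x_i) dx_i = (-3*x^2 + 2*z^2) dx + (3*z^2) dy + (2*z*(2*x + 3*y)) dz.
Step 2: Apply d again. Using the 1-form formula, the coefficient of dx ∧ dy in d(df) is ∂^2 f/∂x ∂y - ∂^2 f/∂y ∂x = (0) - (0) = 0 (equality of mixed partials for smooth f).
Similarly for dx ∧ dz and dy ∧ dz — all coefficients vanish. So d(df) = 0.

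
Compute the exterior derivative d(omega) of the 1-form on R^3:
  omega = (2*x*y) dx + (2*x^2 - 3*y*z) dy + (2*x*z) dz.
d(omega) = (2*x) dx ∧ dy + (2*z) dx ∧ dz + (3*y) dy ∧ dz

For a 1-form omega = sum_i f_i dx_i, the exterior derivative is
  d(omega) = sum_{i < j} (∂f_j/∂x_i - ∂f_i/∂x_j) dx_i ∧ dx_j.
  coefficient of dx ∧ dy: ∂f_2/∂x - ∂f_1/∂y = ∂(2*x^2 - 3*y*z)/∂x - ∂(2*x*y)/∂y = 2*x
  coefficient of dx ∧ dz: ∂f_3/∂x - ∂f_1/∂z = ∂(2*x*z)/∂x - ∂(2*x*y)/∂z = 2*z
  coefficient of dy ∧ dz: ∂f_3/∂y - ∂f_2/∂z = ∂(2*x*z)/∂y - ∂(2*x^2 - 3*y*z)/∂z = 3*y
Assembling: d(omega) = (2*x) dx ∧ dy + (2*z) dx ∧ dz + (3*y) dy ∧ dz.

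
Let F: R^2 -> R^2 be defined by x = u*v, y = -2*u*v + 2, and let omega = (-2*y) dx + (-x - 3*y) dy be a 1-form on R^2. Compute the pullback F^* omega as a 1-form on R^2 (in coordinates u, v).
F^* omega = (2*v*(-3*u*v + 4)) du + (2*u*(-3*u*v + 4)) dv

Using F^*(f dg) = (f ∘ F) d(g ∘ F), substitute each coordinate x_i by F_i(u, v) in f_i, and replace dx_i by d F_i = (∂F_i/∂u) du + (∂F_i/∂v) dv.
  For the x component: f_1(F) = 4*u*v - 4; d F_1 = (v) du + (u) dv
  For the y component: f_2(F) = 5*u*v - 6; d F_2 = (-2*v) du + (-2*u) dv
Combining and collecting du, dv coefficients:
  coeff of du: 2*v*(-3*u*v + 4)
  coeff of dv: 2*u*(-3*u*v + 4)
F^* omega = (2*v*(-3*u*v + 4)) du + (2*u*(-3*u*v + 4)) dv.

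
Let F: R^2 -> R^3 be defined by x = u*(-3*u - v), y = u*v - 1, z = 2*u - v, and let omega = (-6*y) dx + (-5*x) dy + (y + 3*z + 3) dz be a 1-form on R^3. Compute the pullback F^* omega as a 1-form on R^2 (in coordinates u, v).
F^* omega = (51*u^2*v + 11*u*v^2 + 2*u*v - 24*u - 12*v + 4) du + (15*u^3 + 11*u^2*v - u*v - 12*u + 3*v - 2) dv

Using F^*(f dg) = (f ∘ F) d(g ∘ F), substitute each coordinate x_i by F_i(u, v) in f_i, and replace dx_i by d F_i = (∂F_i/∂u) du + (∂F_i/∂v) dv.
  For the x component: f_1(F) = -6*u*v + 6; d F_1 = (-6*u - v) du + (-u) dv
  For the y component: f_2(F) = 5*u*(3*u + v); d F_2 = (v) du + (u) dv
  For the z component: f_3(F) = u*v + 6*u - 3*v + 2; d F_3 = (2) du + (-1) dv
Combining and collecting du, dv coefficients:
  coeff of du: 51*u^2*v + 11*u*v^2 + 2*u*v - 24*u - 12*v + 4
  coeff of dv: 15*u^3 + 11*u^2*v - u*v - 12*u + 3*v - 2
F^* omega = (51*u^2*v + 11*u*v^2 + 2*u*v - 24*u - 12*v + 4) du + (15*u^3 + 11*u^2*v - u*v - 12*u + 3*v - 2) dv.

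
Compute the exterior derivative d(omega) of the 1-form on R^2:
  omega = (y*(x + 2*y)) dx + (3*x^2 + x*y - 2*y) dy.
d(omega) = (5*x - 3*y) dx ∧ dy

For a 1-form omega = sum_i f_i dx_i, the exterior derivative is
  d(omega) = sum_{i < j} (∂f_j/∂x_i - ∂f_i/∂x_j) dx_i ∧ dx_j.
  coefficient of dx ∧ dy: ∂f_2/∂x - ∂f_1/∂y = ∂(3*x^2 + x*y - 2*y)/∂x - ∂(y*(x + 2*y))/∂y = 5*x - 3*y
Assembling: d(omega) = (5*x - 3*y) dx ∧ dy.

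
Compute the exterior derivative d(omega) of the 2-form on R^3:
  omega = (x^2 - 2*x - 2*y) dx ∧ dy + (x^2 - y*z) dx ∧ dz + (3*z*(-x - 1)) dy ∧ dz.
d(omega) = (-2*z) dx ∧ dy ∧ dz

For a 2-form omega = sum_{i<j} g_{ij} dx_i ∧ dx_j, the exterior derivative is
  d(omega) = sum_{i<j} d(g_{ij}) ∧ dx_i ∧ dx_j = sum_{i<j, k} (∂g_{ij}/∂x_k) dx_k ∧ dx_i ∧ dx_j.
Expand each term, using dx_k ∧ dx_i ∧ dx_j = sgn(permutation) dx_{(a)} ∧ dx_{(b)} ∧ dx_{(c)} with (a < b < c) sorted:
  d(x^2 - y*z) includes (∂/∂y)(x^2 - y*z) dy = (-z) dy, which multiplied by dx ∧ dz gives (z) dx ∧ dy ∧ dz
  d(3*z*(-x - 1)) includes (∂/∂x)(3*z*(-x - 1)) dx = (-3*z) dx, which multiplied by dy ∧ dz gives (-3*z) dx ∧ dy ∧ dz
Collecting like 3-forms: d(omega) = (-2*z) dx ∧ dy ∧ dz.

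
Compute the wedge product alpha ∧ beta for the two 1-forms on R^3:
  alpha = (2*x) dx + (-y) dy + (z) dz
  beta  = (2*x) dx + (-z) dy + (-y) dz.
alpha ∧ beta = (2*x*(y - z)) dx ∧ dy + (-2*x*(y + z)) dx ∧ dz + (y^2 + z^2) dy ∧ dz

Distribute the wedge, using dx_i ∧ dx_j = -dx_j ∧ dx_i and dx_i ∧ dx_i = 0. For each pair (i, j) with i < j, the coefficient of dx_i ∧ dx_j in alpha ∧ beta is (alpha_i * beta_j - alpha_j * beta_i). Collecting: alpha ∧ beta = (2*x*(y - z)) dx ∧ dy + (-2*x*(y + z)) dx ∧ dz + (y^2 + z^2) dy ∧ dz.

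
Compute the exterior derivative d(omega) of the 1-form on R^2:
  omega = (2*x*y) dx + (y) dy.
d(omega) = (-2*x) dx ∧ dy

For a 1-form omega = sum_i f_i dx_i, the exterior derivative is
  d(omega) = sum_{i < j} (∂f_j/∂x_i - ∂f_i/∂x_j) dx_i ∧ dx_j.
  coefficient of dx ∧ dy: ∂f_2/∂x - ∂f_1/∂y = ∂(y)/∂x - ∂(2*x*y)/∂y = -2*x
Assembling: d(omega) = (-2*x) dx ∧ dy.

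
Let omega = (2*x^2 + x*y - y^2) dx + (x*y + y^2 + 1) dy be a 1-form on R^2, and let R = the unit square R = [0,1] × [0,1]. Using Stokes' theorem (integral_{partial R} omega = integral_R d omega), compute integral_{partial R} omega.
integral_(partial R) omega = 1

Stokes: integral_partial_R omega = integral_R d omega with d omega = (∂Q/∂x - ∂P/∂y) dx ∧ dy.
  ∂Q/∂x = y
  ∂P/∂y = x - 2*y
  integrand = ∂Q/∂x - ∂P/∂y = -x + 3*y.
Integrating over R: integral_0^1 integral_0^1 (-x + 3*y) dx dy = 1.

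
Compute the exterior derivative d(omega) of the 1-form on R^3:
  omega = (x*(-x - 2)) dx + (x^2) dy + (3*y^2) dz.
d(omega) = (2*x) dx ∧ dy + (6*y) dy ∧ dz

For a 1-form omega = sum_i f_i dx_i, the exterior derivative is
  d(omega) = sum_{i < j} (∂f_j/∂x_i - ∂f_i/∂x_j) dx_i ∧ dx_j.
  coefficient of dx ∧ dy: ∂f_2/∂x - ∂f_1/∂y = ∂(x^2)/∂x - ∂(x*(-x - 2))/∂y = 2*x
  coefficient of dy ∧ dz: ∂f_3/∂y - ∂f_2/∂z = ∂(3*y^2)/∂y - ∂(x^2)/∂z = 6*y
Assembling: d(omega) = (2*x) dx ∧ dy + (6*y) dy ∧ dz.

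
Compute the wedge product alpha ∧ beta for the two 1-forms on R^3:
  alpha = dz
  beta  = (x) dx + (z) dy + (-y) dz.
alpha ∧ beta = (-x) dx ∧ dz + (-z) dy ∧ dz

Distribute the wedge, using dx_i ∧ dx_j = -dx_j ∧ dx_i and dx_i ∧ dx_i = 0. For each pair (i, j) with i < j, the coefficient of dx_i ∧ dx_j in alpha ∧ beta is (alpha_i * beta_j - alpha_j * beta_i). Collecting: alpha ∧ beta = (-x) dx ∧ dz + (-z) dy ∧ dz.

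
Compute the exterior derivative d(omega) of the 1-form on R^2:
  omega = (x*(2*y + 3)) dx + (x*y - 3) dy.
d(omega) = (-2*x + y) dx ∧ dy

For a 1-form omega = sum_i f_i dx_i, the exterior derivative is
  d(omega) = sum_{i < j} (∂f_j/∂x_i - ∂f_i/∂x_j) dx_i ∧ dx_j.
  coefficient of dx ∧ dy: ∂f_2/∂x - ∂f_1/∂y = ∂(x*y - 3)/∂x - ∂(x*(2*y + 3))/∂y = -2*x + y
Assembling: d(omega) = (-2*x + y) dx ∧ dy.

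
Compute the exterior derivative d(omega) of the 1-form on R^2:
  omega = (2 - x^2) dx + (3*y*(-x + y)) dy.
d(omega) = (-3*y) dx ∧ dy

For a 1-form omega = sum_i f_i dx_i, the exterior derivative is
  d(omega) = sum_{i < j} (∂f_j/∂x_i - ∂f_i/∂x_j) dx_i ∧ dx_j.
  coefficient of dx ∧ dy: ∂f_2/∂x - ∂f_1/∂y = ∂(3*y*(-x + y))/∂x - ∂(2 - x^2)/∂y = -3*y
Assembling: d(omega) = (-3*y) dx ∧ dy.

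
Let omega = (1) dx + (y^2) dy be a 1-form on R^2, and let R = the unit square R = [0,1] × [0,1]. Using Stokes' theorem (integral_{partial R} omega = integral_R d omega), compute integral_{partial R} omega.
integral_(partial R) omega = 0

Stokes: integral_partial_R omega = integral_R d omega with d omega = (∂Q/∂x - ∂P/∂y) dx ∧ dy.
  ∂Q/∂x = 0
  ∂P/∂y = 0
  integrand = ∂Q/∂x - ∂P/∂y = 0.
Integrating over R: integral_0^1 integral_0^1 (0) dx dy = 0.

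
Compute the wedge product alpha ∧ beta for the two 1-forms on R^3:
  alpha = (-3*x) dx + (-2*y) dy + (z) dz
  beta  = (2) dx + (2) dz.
alpha ∧ beta = (-6*x - 2*z) dx ∧ dz + (4*y) dx ∧ dy + (-4*y) dy ∧ dz

Distribute the wedge, using dx_i ∧ dx_j = -dx_j ∧ dx_i and dx_i ∧ dx_i = 0. For each pair (i, j) with i < j, the coefficient of dx_i ∧ dx_j in alpha ∧ beta is (alpha_i * beta_j - alpha_j * beta_i). Collecting: alpha ∧ beta = (-6*x - 2*z) dx ∧ dz + (4*y) dx ∧ dy + (-4*y) dy ∧ dz.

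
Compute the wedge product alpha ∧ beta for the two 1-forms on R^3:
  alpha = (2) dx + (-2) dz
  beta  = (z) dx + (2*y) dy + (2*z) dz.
alpha ∧ beta = (4*y) dx ∧ dy + (6*z) dx ∧ dz + (4*y) dy ∧ dz

Distribute the wedge, using dx_i ∧ dx_j = -dx_j ∧ dx_i and dx_i ∧ dx_i = 0. For each pair (i, j) with i < j, the coefficient of dx_i ∧ dx_j in alpha ∧ beta is (alpha_i * beta_j - alpha_j * beta_i). Collecting: alpha ∧ beta = (4*y) dx ∧ dy + (6*z) dx ∧ dz + (4*y) dy ∧ dz.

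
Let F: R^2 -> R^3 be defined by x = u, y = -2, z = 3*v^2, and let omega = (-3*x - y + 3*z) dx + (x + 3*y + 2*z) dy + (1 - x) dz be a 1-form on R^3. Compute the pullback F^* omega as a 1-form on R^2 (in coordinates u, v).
F^* omega = (-3*u + 9*v^2 + 2) du + (6*v*(1 - u)) dv

Using F^*(f dg) = (f ∘ F) d(g ∘ F), substitute each coordinate x_i by F_i(u, v) in f_i, and replace dx_i by d F_i = (∂F_i/∂u) du + (∂F_i/∂v) dv.
  For the x component: f_1(F) = -3*u + 9*v^2 + 2; d F_1 = (1) du + (0) dv
  For the y component: f_2(F) = u + 6*v^2 - 6; d F_2 = (0) du + (0) dv
  For the z component: f_3(F) = 1 - u; d F_3 = (0) du + (6*v) dv
Combining and collecting du, dv coefficients:
  coeff of du: -3*u + 9*v^2 + 2
  coeff of dv: 6*v*(1 - u)
F^* omega = (-3*u + 9*v^2 + 2) du + (6*v*(1 - u)) dv.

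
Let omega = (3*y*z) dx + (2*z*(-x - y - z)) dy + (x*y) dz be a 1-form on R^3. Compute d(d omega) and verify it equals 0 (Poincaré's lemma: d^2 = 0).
d(d omega) = 0

Step 1: d omega = sum_{i<j} (∂f_j/∂x_i - ∂f_i/∂x_j) dx_i ∧ dx_j:
  coeff of dx ∧ dy: -5*z
  coeff of dx ∧ dz: -2*y
  coeff of dy ∧ dz: 3*x + 2*y + 4*z
Step 2: Apply d again to each 2-form coefficient. The only possible 3-form in R^3 is dx ∧ dy ∧ dz, with coefficient
  ∂(coeff of dy∧dz)/∂x - ∂(coeff of dx∧dz)/∂y + ∂(coeff of dx∧dy)/∂z
  = ∂/∂x (3*x + 2*y + 4*z) - ∂/∂y (-2*y) + ∂/∂z (-5*z).
Each of these terms simplifies to sums of mixed partials that cancel in pairs. The result is 0 (by equality of mixed partials for smooth functions — Schwarz / Clairaut).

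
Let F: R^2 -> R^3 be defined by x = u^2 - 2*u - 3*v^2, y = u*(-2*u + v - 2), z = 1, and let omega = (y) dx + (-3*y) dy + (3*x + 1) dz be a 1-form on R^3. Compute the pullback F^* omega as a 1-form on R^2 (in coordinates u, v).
F^* omega = (u*(-28*u^2 + 20*u*v - 36*u - 3*v^2 + 10*v - 8)) du + (3*u*(2*u^2 + 3*u*v + 2*u - 2*v^2 + 4*v)) dv

Using F^*(f dg) = (f ∘ F) d(g ∘ F), substitute each coordinate x_i by F_i(u, v) in f_i, and replace dx_i by d F_i = (∂F_i/∂u) du + (∂F_i/∂v) dv.
  For the x component: f_1(F) = u*(-2*u + v - 2); d F_1 = (2*u - 2) du + (-6*v) dv
  For the y component: f_2(F) = 3*u*(2*u - v + 2); d F_2 = (-4*u + v - 2) du + (u) dv
  For the z component: f_3(F) = 3*u^2 - 6*u - 9*v^2 + 1; d F_3 = (0) du + (0) dv
Combining and collecting du, dv coefficients:
  coeff of du: u*(-28*u^2 + 20*u*v - 36*u - 3*v^2 + 10*v - 8)
  coeff of dv: 3*u*(2*u^2 + 3*u*v + 2*u - 2*v^2 + 4*v)
F^* omega = (u*(-28*u^2 + 20*u*v - 36*u - 3*v^2 + 10*v - 8)) du + (3*u*(2*u^2 + 3*u*v + 2*u - 2*v^2 + 4*v)) dv.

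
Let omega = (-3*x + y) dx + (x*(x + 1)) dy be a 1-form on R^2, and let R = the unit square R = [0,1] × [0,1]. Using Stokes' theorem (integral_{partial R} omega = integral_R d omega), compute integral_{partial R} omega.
integral_(partial R) omega = 1

Stokes: integral_partial_R omega = integral_R d omega with d omega = (∂Q/∂x - ∂P/∂y) dx ∧ dy.
  ∂Q/∂x = 2*x + 1
  ∂P/∂y = 1
  integrand = ∂Q/∂x - ∂P/∂y = 2*x.
Integrating over R: integral_0^1 integral_0^1 (2*x) dx dy = 1.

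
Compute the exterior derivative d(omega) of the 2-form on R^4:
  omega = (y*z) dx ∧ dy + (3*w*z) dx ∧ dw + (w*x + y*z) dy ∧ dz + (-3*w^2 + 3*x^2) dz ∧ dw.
d(omega) = (w + y) dx ∧ dy ∧ dz + (-3*w + 6*x) dx ∧ dz ∧ dw + (x) dy ∧ dz ∧ dw

For a 2-form omega = sum_{i<j} g_{ij} dx_i ∧ dx_j, the exterior derivative is
  d(omega) = sum_{i<j} d(g_{ij}) ∧ dx_i ∧ dx_j = sum_{i<j, k} (∂g_{ij}/∂x_k) dx_k ∧ dx_i ∧ dx_j.
Expand each term, using dx_k ∧ dx_i ∧ dx_j = sgn(permutation) dx_{(a)} ∧ dx_{(b)} ∧ dx_{(c)} with (a < b < c) sorted:
  d(y*z) includes (∂/∂z)(y*z) dz = (y) dz, which multiplied by dx ∧ dy gives (y) dx ∧ dy ∧ dz
  d(3*w*z) includes (∂/∂z)(3*w*z) dz = (3*w) dz, which multiplied by dx ∧ dw gives (-3*w) dx ∧ dz ∧ dw
  d(w*x + y*z) includes (∂/∂x)(w*x + y*z) dx = (w) dx, which multiplied by dy ∧ dz gives (w) dx ∧ dy ∧ dz
  d(w*x + y*z) includes (∂/∂w)(w*x + y*z) dw = (x) dw, which multiplied by dy ∧ dz gives (x) dy ∧ dz ∧ dw
  d(-3*w^2 + 3*x^2) includes (∂/∂x)(-3*w^2 + 3*x^2) dx = (6*x) dx, which multiplied by dz ∧ dw gives (6*x) dx ∧ dz ∧ dw
Collecting like 3-forms: d(omega) = (w + y) dx ∧ dy ∧ dz + (-3*w + 6*x) dx ∧ dz ∧ dw + (x) dy ∧ dz ∧ dw.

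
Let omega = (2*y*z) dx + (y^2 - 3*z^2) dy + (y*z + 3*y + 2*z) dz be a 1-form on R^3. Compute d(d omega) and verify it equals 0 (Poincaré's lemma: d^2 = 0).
d(d omega) = 0

Step 1: d omega = sum_{i<j} (∂f_j/∂x_i - ∂f_i/∂x_j) dx_i ∧ dx_j:
  coeff of dx ∧ dy: -2*z
  coeff of dx ∧ dz: -2*y
  coeff of dy ∧ dz: 7*z + 3
Step 2: Apply d again to each 2-form coefficient. The only possible 3-form in R^3 is dx ∧ dy ∧ dz, with coefficient
  ∂(coeff of dy∧dz)/∂x - ∂(coeff of dx∧dz)/∂y + ∂(coeff of dx∧dy)/∂z
  = ∂/∂x (7*z + 3) - ∂/∂y (-2*y) + ∂/∂z (-2*z).
Each of these terms simplifies to sums of mixed partials that cancel in pairs. The result is 0 (by equality of mixed partials for smooth functions — Schwarz / Clairaut).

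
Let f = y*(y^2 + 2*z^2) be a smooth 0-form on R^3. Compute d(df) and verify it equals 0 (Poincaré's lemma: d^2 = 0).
d(df) = 0

Step 1: df = sum_i (∂f/∂x_i) dx_i = (0) dx + (3*y^2 + 2*z^2) dy + (4*y*z) dz.
Step 2: Apply d again. Using the 1-form formula, the coefficient of dx ∧ dy in d(df) is ∂^2 f/∂x ∂y - ∂^2 f/∂y ∂x = (0) - (0) = 0 (equality of mixed partials for smooth f).
Similarly for dx ∧ dz and dy ∧ dz — all coefficients vanish. So d(df) = 0.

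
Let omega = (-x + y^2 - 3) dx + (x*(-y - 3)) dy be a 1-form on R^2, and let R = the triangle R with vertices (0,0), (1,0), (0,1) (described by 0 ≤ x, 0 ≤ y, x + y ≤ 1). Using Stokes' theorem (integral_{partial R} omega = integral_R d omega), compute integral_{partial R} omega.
integral_(partial R) omega = -2

Stokes: integral_partial_R omega = integral_R d omega with d omega = (∂Q/∂x - ∂P/∂y) dx ∧ dy.
  ∂Q/∂x = -y - 3
  ∂P/∂y = 2*y
  integrand = ∂Q/∂x - ∂P/∂y = -3*y - 3.
Integrating over R: integral_0^1 integral_0^{1-x} (-3*y - 3) dy dx = -2.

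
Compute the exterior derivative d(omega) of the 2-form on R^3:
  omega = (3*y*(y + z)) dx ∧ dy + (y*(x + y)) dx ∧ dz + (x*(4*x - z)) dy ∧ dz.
d(omega) = (7*x + y - z) dx ∧ dy ∧ dz

For a 2-form omega = sum_{i<j} g_{ij} dx_i ∧ dx_j, the exterior derivative is
  d(omega) = sum_{i<j} d(g_{ij}) ∧ dx_i ∧ dx_j = sum_{i<j, k} (∂g_{ij}/∂x_k) dx_k ∧ dx_i ∧ dx_j.
Expand each term, using dx_k ∧ dx_i ∧ dx_j = sgn(permutation) dx_{(a)} ∧ dx_{(b)} ∧ dx_{(c)} with (a < b < c) sorted:
  d(3*y*(y + z)) includes (∂/∂z)(3*y*(y + z)) dz = (3*y) dz, which multiplied by dx ∧ dy gives (3*y) dx ∧ dy ∧ dz
  d(y*(x + y)) includes (∂/∂y)(y*(x + y)) dy = (x + 2*y) dy, which multiplied by dx ∧ dz gives (-x - 2*y) dx ∧ dy ∧ dz
  d(x*(4*x - z)) includes (∂/∂x)(x*(4*x - z)) dx = (8*x - z) dx, which multiplied by dy ∧ dz gives (8*x - z) dx ∧ dy ∧ dz
Collecting like 3-forms: d(omega) = (7*x + y - z) dx ∧ dy ∧ dz.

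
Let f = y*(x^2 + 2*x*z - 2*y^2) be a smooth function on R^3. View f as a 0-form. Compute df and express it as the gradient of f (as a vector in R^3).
df = (2*y*(x + z)) dx + (x^2 + 2*x*z - 6*y^2) dy + (2*x*y) dz; grad f = (2*y*(x + z), x^2 + 2*x*z - 6*y^2, 2*x*y)

For a 0-form f, d f = (∂f/∂x) dx + (∂f/∂y) dy + (∂f/∂z) dz. The components of the vector representation are exactly the entries of grad f in Cartesian coordinates:
  ∂f/∂x = 2*y*(x + z)
  ∂f/∂y = x^2 + 2*x*z - 6*y^2
  ∂f/∂z = 2*x*y.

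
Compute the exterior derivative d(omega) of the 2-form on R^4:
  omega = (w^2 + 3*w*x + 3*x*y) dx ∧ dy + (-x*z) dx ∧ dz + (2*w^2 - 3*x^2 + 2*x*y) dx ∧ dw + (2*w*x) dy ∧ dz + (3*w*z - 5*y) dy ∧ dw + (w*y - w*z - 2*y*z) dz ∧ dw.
d(omega) = (2*w + x) dx ∧ dy ∧ dw + (2*w) dx ∧ dy ∧ dz + (-2*w + 2*x - 2*z) dy ∧ dz ∧ dw

For a 2-form omega = sum_{i<j} g_{ij} dx_i ∧ dx_j, the exterior derivative is
  d(omega) = sum_{i<j} d(g_{ij}) ∧ dx_i ∧ dx_j = sum_{i<j, k} (∂g_{ij}/∂x_k) dx_k ∧ dx_i ∧ dx_j.
Expand each term, using dx_k ∧ dx_i ∧ dx_j = sgn(permutation) dx_{(a)} ∧ dx_{(b)} ∧ dx_{(c)} with (a < b < c) sorted:
  d(w^2 + 3*w*x + 3*x*y) includes (∂/∂w)(w^2 + 3*w*x + 3*x*y) dw = (2*w + 3*x) dw, which multiplied by dx ∧ dy gives (2*w + 3*x) dx ∧ dy ∧ dw
  d(2*w^2 - 3*x^2 + 2*x*y) includes (∂/∂y)(2*w^2 - 3*x^2 + 2*x*y) dy = (2*x) dy, which multiplied by dx ∧ dw gives (-2*x) dx ∧ dy ∧ dw
  d(2*w*x) includes (∂/∂x)(2*w*x) dx = (2*w) dx, which multiplied by dy ∧ dz gives (2*w) dx ∧ dy ∧ dz
  d(2*w*x) includes (∂/∂w)(2*w*x) dw = (2*x) dw, which multiplied by dy ∧ dz gives (2*x) dy ∧ dz ∧ dw
  d(3*w*z - 5*y) includes (∂/∂z)(3*w*z - 5*y) dz = (3*w) dz, which multiplied by dy ∧ dw gives (-3*w) dy ∧ dz ∧ dw
  d(w*y - w*z - 2*y*z) includes (∂/∂y)(w*y - w*z - 2*y*z) dy = (w - 2*z) dy, which multiplied by dz ∧ dw gives (w - 2*z) dy ∧ dz ∧ dw
Collecting like 3-forms: d(omega) = (2*w + x) dx ∧ dy ∧ dw + (2*w) dx ∧ dy ∧ dz + (-2*w + 2*x - 2*z) dy ∧ dz ∧ dw.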